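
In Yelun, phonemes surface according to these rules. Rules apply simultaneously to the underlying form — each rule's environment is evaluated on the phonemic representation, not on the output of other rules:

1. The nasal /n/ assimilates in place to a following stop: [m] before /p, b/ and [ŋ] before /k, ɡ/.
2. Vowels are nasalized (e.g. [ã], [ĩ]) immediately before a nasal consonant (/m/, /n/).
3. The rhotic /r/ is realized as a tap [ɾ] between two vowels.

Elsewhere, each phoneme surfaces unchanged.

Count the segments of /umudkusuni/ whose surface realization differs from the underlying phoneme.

Segments that undergo a rule: /u/ → [ũ] (rule 2); /u/ → [ũ] (rule 2).
All other segments surface unchanged.

2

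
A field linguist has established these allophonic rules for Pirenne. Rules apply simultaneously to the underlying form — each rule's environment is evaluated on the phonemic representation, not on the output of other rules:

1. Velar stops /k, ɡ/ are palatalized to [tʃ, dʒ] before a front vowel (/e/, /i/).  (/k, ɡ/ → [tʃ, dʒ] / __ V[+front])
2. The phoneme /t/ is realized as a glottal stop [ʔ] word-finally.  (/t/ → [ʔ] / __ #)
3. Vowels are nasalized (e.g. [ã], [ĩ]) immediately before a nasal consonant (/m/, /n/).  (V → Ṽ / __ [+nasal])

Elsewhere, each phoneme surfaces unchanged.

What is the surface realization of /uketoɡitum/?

/u/ (word-initial): rule 3 targets it, but not before a nasal consonant → unchanged [u].
Rule 1 applies to /k/ (between /u/ and /e/: before a front vowel) → [tʃ].
/e/ (between /k/ and /t/) is in the target of rule 3 but the environment (before a nasal consonant) is not met → [e].
/t/ (between /e/ and /o/) fails the environment for rule 2, so it stays [t].
/o/ (between /t/ and /ɡ/): rule 3 targets it, but not before a nasal consonant → unchanged [o].
/ɡ/ (between /o/ and /i/): before a front vowel, so rule 1 applies → [dʒ].
/i/ — between /ɡ/ and /t/; rule 3 does not apply here → [i].
/t/ (between /i/ and /u/): rule 2 targets it, but not word-finally → unchanged [t].
Rule 3 applies to /u/ (between /t/ and /m/: before a nasal consonant) → [ũ].
/m/ — not in any rule's target class → [m].

[utʃetodʒitũm]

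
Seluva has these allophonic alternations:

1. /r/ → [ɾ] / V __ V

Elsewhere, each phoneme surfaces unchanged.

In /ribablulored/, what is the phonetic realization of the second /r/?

/r/ meets the environment for rule 1 (between two vowels) → [ɾ].

[ɾ]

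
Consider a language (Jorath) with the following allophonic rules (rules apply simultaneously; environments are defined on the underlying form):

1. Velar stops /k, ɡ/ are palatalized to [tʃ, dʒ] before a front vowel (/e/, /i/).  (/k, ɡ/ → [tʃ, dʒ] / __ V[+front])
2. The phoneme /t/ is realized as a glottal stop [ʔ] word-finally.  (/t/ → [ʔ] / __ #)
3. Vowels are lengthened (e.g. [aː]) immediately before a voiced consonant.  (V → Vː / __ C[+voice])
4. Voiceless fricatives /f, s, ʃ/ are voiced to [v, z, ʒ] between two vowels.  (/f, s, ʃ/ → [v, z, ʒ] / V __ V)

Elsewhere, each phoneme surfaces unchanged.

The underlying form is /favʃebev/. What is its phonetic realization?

/f/ (word-initial) is in the target of rule 4 but the environment (between two vowels) is not met → [f].
Rule 3 applies to /a/ (between /f/ and /v/: before a voiced consonant) → [aː].
/ʃ/ — between /v/ and /e/; rule 4 does not apply here → [ʃ].
/e/ meets the environment for rule 3 (before a voiced consonant) → [eː].
/e/ — between /b/ and /v/, before a voiced consonant — surfaces as [eː] (rule 3).

[faːvʃeːbeːv]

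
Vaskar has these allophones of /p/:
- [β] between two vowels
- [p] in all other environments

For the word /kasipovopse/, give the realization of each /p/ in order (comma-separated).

[β], [p]

Occurrence 1 (position 5): between two vowels → [β].
Occurrence 2 (position 9): no conditioning environment matches → elsewhere allophone [p].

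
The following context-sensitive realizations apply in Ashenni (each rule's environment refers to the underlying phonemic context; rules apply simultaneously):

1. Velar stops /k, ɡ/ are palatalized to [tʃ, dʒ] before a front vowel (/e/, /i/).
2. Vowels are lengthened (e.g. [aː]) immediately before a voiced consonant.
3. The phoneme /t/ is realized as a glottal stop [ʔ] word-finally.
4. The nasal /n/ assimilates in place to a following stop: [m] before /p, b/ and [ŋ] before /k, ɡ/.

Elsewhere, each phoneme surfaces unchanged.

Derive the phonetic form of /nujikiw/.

[nuːjitʃiːw]

/n/ — word-initial; rule 4 does not apply here → [n].
/u/ (between /n/ and /j/) occurs before a voiced consonant → [uː] by rule 2.
/j/ stays [j].
/i/ (between /j/ and /k/) fails the environment for rule 2, so it stays [i].
/k/ (between /i/ and /i/): before a front vowel, so rule 1 applies → [tʃ].
/i/ meets the environment for rule 2 (before a voiced consonant) → [iː].
/w/ (word-final) is unaffected → [w].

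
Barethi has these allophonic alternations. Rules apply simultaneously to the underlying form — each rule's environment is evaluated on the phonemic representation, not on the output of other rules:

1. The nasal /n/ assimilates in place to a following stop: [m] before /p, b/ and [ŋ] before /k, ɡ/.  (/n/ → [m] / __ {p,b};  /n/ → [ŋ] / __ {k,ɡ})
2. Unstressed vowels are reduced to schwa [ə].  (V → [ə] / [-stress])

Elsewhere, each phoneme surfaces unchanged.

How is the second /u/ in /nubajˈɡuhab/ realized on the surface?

[u]

/u/ — between /ɡ/ and /h/; rule 2 does not apply here → [u].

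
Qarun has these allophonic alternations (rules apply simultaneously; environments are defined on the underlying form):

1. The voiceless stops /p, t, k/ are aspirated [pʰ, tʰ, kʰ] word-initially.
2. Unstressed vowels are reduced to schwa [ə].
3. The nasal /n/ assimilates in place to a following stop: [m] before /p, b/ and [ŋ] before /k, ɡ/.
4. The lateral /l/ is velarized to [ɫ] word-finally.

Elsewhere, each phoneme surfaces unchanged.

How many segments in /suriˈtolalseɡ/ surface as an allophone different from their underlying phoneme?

Segments that undergo a rule: /u/ → [ə] (rule 2); /i/ → [ə] (rule 2); /a/ → [ə] (rule 2); /e/ → [ə] (rule 2).
All other segments surface unchanged.

4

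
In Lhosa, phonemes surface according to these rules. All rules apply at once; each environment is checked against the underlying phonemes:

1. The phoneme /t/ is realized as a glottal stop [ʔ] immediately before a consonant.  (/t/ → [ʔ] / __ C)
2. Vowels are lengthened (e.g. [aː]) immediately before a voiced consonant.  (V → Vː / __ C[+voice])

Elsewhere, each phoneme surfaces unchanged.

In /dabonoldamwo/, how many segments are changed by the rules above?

Segments that undergo a rule: /a/ → [aː] (rule 2); /o/ → [oː] (rule 2); /o/ → [oː] (rule 2); /a/ → [aː] (rule 2).
All other segments surface unchanged.

4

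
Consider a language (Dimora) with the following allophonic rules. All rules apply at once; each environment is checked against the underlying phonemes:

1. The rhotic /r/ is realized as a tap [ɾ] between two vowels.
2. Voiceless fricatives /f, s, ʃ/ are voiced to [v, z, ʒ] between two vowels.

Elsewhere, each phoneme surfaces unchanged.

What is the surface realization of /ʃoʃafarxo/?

/ʃ/ (word-initial) fails the environment for rule 2, so it stays [ʃ].
/o/ (between /ʃ/ and /ʃ/) is unaffected → [o].
/ʃ/ (between /o/ and /a/) occurs between two vowels → [ʒ] by rule 2.
/a/ (between /ʃ/ and /f/): no rule targets it → [a].
/f/ (between /a/ and /a/) occurs between two vowels → [v] by rule 2.
/a/ (between /f/ and /r/) is unaffected → [a].
/r/ (between /a/ and /x/) is in the target of rule 1 but the environment (between two vowels) is not met → [r].
/x/ stays [x].
/o/ stays [o].

[ʃoʒavarxo]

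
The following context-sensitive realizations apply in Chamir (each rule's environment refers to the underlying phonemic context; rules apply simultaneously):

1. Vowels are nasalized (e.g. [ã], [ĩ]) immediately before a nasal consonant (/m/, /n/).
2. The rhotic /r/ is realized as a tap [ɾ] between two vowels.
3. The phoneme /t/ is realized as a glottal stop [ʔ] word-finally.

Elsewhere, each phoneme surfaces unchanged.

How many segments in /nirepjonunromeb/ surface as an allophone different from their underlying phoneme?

4

Segments that undergo a rule: /r/ → [ɾ] (rule 2); /o/ → [õ] (rule 1); /u/ → [ũ] (rule 1); /o/ → [õ] (rule 1).
All other segments surface unchanged.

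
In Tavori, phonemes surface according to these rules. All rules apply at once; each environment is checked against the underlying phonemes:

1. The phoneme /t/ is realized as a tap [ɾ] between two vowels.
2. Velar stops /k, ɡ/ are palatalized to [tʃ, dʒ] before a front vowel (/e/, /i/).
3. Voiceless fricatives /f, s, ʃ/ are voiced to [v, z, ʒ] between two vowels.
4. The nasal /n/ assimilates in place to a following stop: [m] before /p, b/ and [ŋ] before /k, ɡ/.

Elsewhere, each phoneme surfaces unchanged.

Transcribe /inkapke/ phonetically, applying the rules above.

/i/ stays [i].
/n/ (between /i/ and /k/) occurs before a labial or velar stop → [ŋ] by rule 4.
/k/ (between /n/ and /a/) fails the environment for rule 2, so it stays [k].
/a/ (between /k/ and /p/) is unaffected → [a].
/p/ (between /a/ and /k/) is unaffected → [p].
/k/ (between /p/ and /e/) occurs before a front vowel → [tʃ] by rule 2.
/e/ (word-final) is unaffected → [e].

[iŋkaptʃe]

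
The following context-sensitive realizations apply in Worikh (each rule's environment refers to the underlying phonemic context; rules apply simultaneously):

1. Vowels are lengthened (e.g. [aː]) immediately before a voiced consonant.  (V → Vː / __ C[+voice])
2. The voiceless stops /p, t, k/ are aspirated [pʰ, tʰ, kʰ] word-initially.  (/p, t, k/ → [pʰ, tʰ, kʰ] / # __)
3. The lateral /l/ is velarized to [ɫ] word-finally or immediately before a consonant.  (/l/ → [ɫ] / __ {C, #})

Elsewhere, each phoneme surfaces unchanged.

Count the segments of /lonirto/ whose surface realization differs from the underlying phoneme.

2

Segments that undergo a rule: /o/ → [oː] (rule 1); /i/ → [iː] (rule 1).
All other segments surface unchanged.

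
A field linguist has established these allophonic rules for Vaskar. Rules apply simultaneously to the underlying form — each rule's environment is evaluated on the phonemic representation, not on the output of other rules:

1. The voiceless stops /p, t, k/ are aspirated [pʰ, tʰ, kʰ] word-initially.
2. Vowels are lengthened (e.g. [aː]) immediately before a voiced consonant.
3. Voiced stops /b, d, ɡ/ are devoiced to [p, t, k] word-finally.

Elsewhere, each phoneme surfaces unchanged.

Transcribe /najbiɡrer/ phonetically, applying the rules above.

[naːjbiːɡreːr]

/n/ (word-initial): no rule targets it → [n].
/a/ (between /n/ and /j/) occurs before a voiced consonant → [aː] by rule 2.
/j/ — not in any rule's target class → [j].
/b/ — between /j/ and /i/; rule 3 does not apply here → [b].
/i/ meets the environment for rule 2 (before a voiced consonant) → [iː].
/ɡ/ — between /i/ and /r/; rule 3 does not apply here → [ɡ].
/r/ (between /ɡ/ and /e/): no rule targets it → [r].
/e/ — between /r/ and /r/, before a voiced consonant — surfaces as [eː] (rule 2).
/r/ (word-final) is unaffected → [r].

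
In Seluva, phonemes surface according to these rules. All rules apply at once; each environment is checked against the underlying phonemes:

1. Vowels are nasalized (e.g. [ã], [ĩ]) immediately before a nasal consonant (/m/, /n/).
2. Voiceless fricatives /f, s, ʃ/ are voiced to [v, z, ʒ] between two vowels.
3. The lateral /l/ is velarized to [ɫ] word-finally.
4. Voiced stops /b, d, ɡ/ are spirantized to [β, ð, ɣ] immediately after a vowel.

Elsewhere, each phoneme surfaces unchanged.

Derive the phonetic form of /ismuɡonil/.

[ismuɣõniɫ]

/i/ — word-initial; rule 1 does not apply here → [i].
/s/ — between /i/ and /m/; rule 2 does not apply here → [s].
/m/ (between /s/ and /u/) is unaffected → [m].
/u/ — between /m/ and /ɡ/; rule 1 does not apply here → [u].
/ɡ/ — between /u/ and /o/, immediately after a vowel — surfaces as [ɣ] (rule 4).
Rule 1 applies to /o/ (between /ɡ/ and /n/: before a nasal consonant) → [õ].
/n/ — not in any rule's target class → [n].
/i/ (between /n/ and /l/) is in the target of rule 1 but the environment (before a nasal consonant) is not met → [i].
/l/ meets the environment for rule 3 (word-finally) → [ɫ].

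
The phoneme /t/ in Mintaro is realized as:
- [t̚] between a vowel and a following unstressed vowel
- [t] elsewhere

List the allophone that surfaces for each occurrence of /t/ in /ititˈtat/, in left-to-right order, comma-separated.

Occurrence 1 (position 2): between a vowel and a following unstressed vowel → [t̚].
Occurrence 2 (position 4): no conditioning environment matches → elsewhere allophone [t].
Occurrence 3 (position 5): no conditioning environment matches → elsewhere allophone [t].
Occurrence 4 (position 7): no conditioning environment matches → elsewhere allophone [t].

[t̚], [t], [t], [t]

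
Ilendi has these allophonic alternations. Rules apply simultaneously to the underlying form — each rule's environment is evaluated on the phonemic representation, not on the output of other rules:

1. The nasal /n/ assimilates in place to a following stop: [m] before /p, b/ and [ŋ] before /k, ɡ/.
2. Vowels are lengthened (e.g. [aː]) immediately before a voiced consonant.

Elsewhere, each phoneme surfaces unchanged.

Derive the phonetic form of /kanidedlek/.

/k/ (word-initial) is unaffected → [k].
/a/ (between /k/ and /n/) occurs before a voiced consonant → [aː] by rule 2.
/n/ — between /a/ and /i/; rule 1 does not apply here → [n].
/i/ (between /n/ and /d/): before a voiced consonant, so rule 2 applies → [iː].
/d/ (between /i/ and /e/) is unaffected → [d].
/e/ (between /d/ and /d/) occurs before a voiced consonant → [eː] by rule 2.
/d/ stays [d].
/l/ stays [l].
/e/ (between /l/ and /k/) fails the environment for rule 2, so it stays [e].
/k/ (word-final) is unaffected → [k].

[kaːniːdeːdlek]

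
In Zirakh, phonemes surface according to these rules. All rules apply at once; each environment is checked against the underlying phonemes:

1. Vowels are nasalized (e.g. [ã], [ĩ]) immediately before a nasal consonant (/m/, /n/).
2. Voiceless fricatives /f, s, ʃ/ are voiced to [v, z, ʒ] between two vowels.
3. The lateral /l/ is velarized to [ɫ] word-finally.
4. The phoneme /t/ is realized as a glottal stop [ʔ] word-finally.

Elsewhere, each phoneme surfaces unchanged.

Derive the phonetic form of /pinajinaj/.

[pĩnajĩnaj]

/p/ (word-initial): no rule targets it → [p].
/i/ (between /p/ and /n/): before a nasal consonant, so rule 1 applies → [ĩ].
/n/ stays [n].
/a/ (between /n/ and /j/) is in the target of rule 1 but the environment (before a nasal consonant) is not met → [a].
/j/ — not in any rule's target class → [j].
/i/ (between /j/ and /n/): before a nasal consonant, so rule 1 applies → [ĩ].
/n/ (between /i/ and /a/): no rule targets it → [n].
/a/ — between /n/ and /j/; rule 1 does not apply here → [a].
/j/ — not in any rule's target class → [j].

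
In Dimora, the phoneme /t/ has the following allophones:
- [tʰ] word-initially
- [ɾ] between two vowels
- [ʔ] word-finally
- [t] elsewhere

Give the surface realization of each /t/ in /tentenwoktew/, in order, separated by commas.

[tʰ], [t], [t]

Occurrence 1 (position 1): word-initially → [tʰ].
Occurrence 2 (position 4): no conditioning environment matches → elsewhere allophone [t].
Occurrence 3 (position 10): no conditioning environment matches → elsewhere allophone [t].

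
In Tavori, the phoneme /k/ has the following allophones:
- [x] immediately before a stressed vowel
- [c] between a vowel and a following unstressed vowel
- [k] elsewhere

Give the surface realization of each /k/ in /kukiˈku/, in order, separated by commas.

Occurrence 1 (position 1): no conditioning environment matches → elsewhere allophone [k].
Occurrence 2 (position 3): between a vowel and a following unstressed vowel → [c].
Occurrence 3 (position 5): immediately before a stressed vowel → [x].

[k], [c], [x]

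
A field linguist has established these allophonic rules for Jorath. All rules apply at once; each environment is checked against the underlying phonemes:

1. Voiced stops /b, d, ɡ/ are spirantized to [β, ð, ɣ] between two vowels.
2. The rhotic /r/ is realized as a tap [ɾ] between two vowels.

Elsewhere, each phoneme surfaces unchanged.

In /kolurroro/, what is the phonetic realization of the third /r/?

Rule 2 applies to /r/ (between /o/ and /o/: between two vowels) → [ɾ].

[ɾ]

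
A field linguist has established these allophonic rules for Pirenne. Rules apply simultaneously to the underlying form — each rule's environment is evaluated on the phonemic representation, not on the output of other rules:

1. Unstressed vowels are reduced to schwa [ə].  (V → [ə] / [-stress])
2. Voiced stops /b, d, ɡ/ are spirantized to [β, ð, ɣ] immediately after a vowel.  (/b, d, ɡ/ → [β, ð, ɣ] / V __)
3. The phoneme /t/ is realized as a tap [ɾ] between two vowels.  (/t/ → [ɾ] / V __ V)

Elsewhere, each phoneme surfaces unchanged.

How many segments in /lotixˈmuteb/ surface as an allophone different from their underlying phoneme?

6

Segments that undergo a rule: /o/ → [ə] (rule 1); /t/ → [ɾ] (rule 3); /i/ → [ə] (rule 1); /t/ → [ɾ] (rule 3); /e/ → [ə] (rule 1); /b/ → [β] (rule 2).
All other segments surface unchanged.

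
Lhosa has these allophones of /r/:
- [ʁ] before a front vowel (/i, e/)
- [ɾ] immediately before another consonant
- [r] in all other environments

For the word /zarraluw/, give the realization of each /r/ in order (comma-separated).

[ɾ], [r]

Occurrence 1 (position 3): immediately before another consonant → [ɾ].
Occurrence 2 (position 4): no conditioning environment matches → elsewhere allophone [r].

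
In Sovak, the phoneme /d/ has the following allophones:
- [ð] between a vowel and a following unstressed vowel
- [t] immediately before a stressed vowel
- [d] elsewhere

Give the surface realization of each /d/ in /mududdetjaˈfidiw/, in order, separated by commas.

[ð], [d], [d], [ð]

Occurrence 1 (position 3): between a vowel and a following unstressed vowel → [ð].
Occurrence 2 (position 5): no conditioning environment matches → elsewhere allophone [d].
Occurrence 3 (position 6): no conditioning environment matches → elsewhere allophone [d].
Occurrence 4 (position 13): between a vowel and a following unstressed vowel → [ð].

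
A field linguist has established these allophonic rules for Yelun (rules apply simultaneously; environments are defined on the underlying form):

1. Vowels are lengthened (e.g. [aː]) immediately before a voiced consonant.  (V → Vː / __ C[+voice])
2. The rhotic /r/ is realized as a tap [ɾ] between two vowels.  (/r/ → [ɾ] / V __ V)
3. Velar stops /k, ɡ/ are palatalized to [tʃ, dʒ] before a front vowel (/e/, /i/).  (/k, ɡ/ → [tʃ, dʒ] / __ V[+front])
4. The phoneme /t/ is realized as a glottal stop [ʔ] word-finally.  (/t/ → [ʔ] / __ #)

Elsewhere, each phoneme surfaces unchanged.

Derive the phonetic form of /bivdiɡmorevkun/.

/b/ — not in any rule's target class → [b].
/i/ (between /b/ and /v/) occurs before a voiced consonant → [iː] by rule 1.
/v/ — not in any rule's target class → [v].
/d/ — not in any rule's target class → [d].
/i/ — between /d/ and /ɡ/, before a voiced consonant — surfaces as [iː] (rule 1).
/ɡ/ (between /i/ and /m/) is in the target of rule 3 but the environment (before a front vowel) is not met → [ɡ].
/m/ (between /ɡ/ and /o/) is unaffected → [m].
/o/ (between /m/ and /r/) occurs before a voiced consonant → [oː] by rule 1.
/r/ meets the environment for rule 2 (between two vowels) → [ɾ].
Rule 1 applies to /e/ (between /r/ and /v/: before a voiced consonant) → [eː].
/v/ (between /e/ and /k/): no rule targets it → [v].
/k/ (between /v/ and /u/) is in the target of rule 3 but the environment (before a front vowel) is not met → [k].
/u/ (between /k/ and /n/): before a voiced consonant, so rule 1 applies → [uː].
/n/ (word-final): no rule targets it → [n].

[biːvdiːɡmoːɾeːvkuːn]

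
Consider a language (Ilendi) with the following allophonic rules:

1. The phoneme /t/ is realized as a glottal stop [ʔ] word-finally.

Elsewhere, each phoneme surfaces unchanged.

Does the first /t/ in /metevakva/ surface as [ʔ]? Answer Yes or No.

/t/ — between /e/ and /e/; rule 1 does not apply here → [t].
The actual realization is [t], not [ʔ].

No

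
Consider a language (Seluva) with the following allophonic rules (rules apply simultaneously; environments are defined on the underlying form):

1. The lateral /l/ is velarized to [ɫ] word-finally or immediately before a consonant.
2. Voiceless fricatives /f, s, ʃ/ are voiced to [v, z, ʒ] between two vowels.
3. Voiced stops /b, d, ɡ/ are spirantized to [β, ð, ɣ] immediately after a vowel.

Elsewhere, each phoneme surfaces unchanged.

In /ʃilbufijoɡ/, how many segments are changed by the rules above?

3

Segments that undergo a rule: /l/ → [ɫ] (rule 1); /f/ → [v] (rule 2); /ɡ/ → [ɣ] (rule 3).
All other segments surface unchanged.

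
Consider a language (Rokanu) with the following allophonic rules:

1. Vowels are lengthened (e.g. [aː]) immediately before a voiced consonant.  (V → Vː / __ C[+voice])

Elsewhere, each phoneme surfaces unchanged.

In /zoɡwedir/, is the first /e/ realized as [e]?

No

/e/ meets the environment for rule 1 (before a voiced consonant) → [eː].
The actual realization is [eː], not [e].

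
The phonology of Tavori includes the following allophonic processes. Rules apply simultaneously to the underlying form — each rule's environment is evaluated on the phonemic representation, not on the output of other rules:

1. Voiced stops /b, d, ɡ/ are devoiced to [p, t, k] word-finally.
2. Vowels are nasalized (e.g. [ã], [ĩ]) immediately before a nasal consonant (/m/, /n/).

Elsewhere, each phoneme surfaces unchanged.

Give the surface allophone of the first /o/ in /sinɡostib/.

[o]

/o/ (between /ɡ/ and /s/) fails the environment for rule 2, so it stays [o].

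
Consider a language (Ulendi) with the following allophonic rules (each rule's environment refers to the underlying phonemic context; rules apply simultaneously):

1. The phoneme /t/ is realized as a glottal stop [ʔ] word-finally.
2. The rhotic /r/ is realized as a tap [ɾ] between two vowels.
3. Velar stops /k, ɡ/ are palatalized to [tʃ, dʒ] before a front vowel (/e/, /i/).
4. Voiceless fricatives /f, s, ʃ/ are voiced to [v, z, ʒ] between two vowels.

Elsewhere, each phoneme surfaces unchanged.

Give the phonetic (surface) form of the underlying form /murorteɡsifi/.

[muɾorteɡsivi]

/r/ (between /u/ and /o/) occurs between two vowels → [ɾ] by rule 2.
/r/ (between /o/ and /t/) fails the environment for rule 2, so it stays [r].
/t/ (between /r/ and /e/): rule 1 targets it, but not word-finally → unchanged [t].
/ɡ/ (between /e/ and /s/): rule 3 targets it, but not before a front vowel → unchanged [ɡ].
/s/ (between /ɡ/ and /i/): rule 4 targets it, but not between two vowels → unchanged [s].
/f/ (between /i/ and /i/) occurs between two vowels → [v] by rule 4.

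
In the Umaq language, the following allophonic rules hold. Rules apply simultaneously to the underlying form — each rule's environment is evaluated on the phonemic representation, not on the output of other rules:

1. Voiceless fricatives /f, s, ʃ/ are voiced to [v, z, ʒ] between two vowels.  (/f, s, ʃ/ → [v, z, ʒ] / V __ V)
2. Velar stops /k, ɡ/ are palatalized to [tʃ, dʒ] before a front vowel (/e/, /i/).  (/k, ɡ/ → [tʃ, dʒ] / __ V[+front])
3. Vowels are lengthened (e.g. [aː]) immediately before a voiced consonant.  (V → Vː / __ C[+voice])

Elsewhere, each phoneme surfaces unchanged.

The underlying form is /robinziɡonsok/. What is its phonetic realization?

/r/ stays [r].
/o/ (between /r/ and /b/) occurs before a voiced consonant → [oː] by rule 3.
/b/ (between /o/ and /i/): no rule targets it → [b].
Rule 3 applies to /i/ (between /b/ and /n/: before a voiced consonant) → [iː].
/n/ — not in any rule's target class → [n].
/z/ stays [z].
/i/ (between /z/ and /ɡ/): before a voiced consonant, so rule 3 applies → [iː].
/ɡ/ (between /i/ and /o/): rule 2 targets it, but not before a front vowel → unchanged [ɡ].
/o/ (between /ɡ/ and /n/): before a voiced consonant, so rule 3 applies → [oː].
/n/ stays [n].
/s/ (between /n/ and /o/) is in the target of rule 1 but the environment (between two vowels) is not met → [s].
/o/ (between /s/ and /k/): rule 3 targets it, but not before a voiced consonant → unchanged [o].
/k/ (word-final): rule 2 targets it, but not before a front vowel → unchanged [k].

[roːbiːnziːɡoːnsok]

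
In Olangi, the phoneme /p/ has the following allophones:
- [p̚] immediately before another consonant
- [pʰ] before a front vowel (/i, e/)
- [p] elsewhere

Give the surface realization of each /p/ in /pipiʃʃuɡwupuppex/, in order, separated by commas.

[pʰ], [pʰ], [p], [p̚], [pʰ]

Occurrence 1 (position 1): before a front vowel (/i, e/) → [pʰ].
Occurrence 2 (position 3): before a front vowel (/i, e/) → [pʰ].
Occurrence 3 (position 11): no conditioning environment matches → elsewhere allophone [p].
Occurrence 4 (position 13): immediately before another consonant → [p̚].
Occurrence 5 (position 14): before a front vowel (/i, e/) → [pʰ].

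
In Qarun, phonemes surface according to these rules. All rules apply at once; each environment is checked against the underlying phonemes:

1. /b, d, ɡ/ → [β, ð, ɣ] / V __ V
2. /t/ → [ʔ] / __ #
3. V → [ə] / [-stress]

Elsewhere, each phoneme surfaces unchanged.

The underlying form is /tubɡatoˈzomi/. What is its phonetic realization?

[təbɡətəˈzomə]

/t/ (word-initial) fails the environment for rule 2, so it stays [t].
/u/ (between /t/ and /b/): in an unstressed syllable, so rule 3 applies → [ə].
/b/ (between /u/ and /ɡ/): rule 1 targets it, but not between two vowels → unchanged [b].
/ɡ/ — between /b/ and /a/; rule 1 does not apply here → [ɡ].
/a/ (between /ɡ/ and /t/) occurs in an unstressed syllable → [ə] by rule 3.
/t/ (between /a/ and /o/): rule 2 targets it, but not word-finally → unchanged [t].
/o/ meets the environment for rule 3 (in an unstressed syllable) → [ə].
/z/ (between /o/ and /o/): no rule targets it → [z].
/o/ (between /z/ and /m/) fails the environment for rule 3, so it stays [o].
/m/ stays [m].
/i/ (word-final): in an unstressed syllable, so rule 3 applies → [ə].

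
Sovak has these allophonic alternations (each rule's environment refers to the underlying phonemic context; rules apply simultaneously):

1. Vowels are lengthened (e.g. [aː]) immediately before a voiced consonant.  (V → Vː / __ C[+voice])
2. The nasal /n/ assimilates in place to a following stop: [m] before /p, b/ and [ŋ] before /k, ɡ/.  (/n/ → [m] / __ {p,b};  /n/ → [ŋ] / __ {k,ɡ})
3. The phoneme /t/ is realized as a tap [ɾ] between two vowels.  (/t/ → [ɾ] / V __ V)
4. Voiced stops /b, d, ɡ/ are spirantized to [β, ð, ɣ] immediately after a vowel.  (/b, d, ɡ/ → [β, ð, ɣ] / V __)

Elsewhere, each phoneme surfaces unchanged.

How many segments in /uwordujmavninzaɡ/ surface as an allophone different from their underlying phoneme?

Segments that undergo a rule: /u/ → [uː] (rule 1); /o/ → [oː] (rule 1); /u/ → [uː] (rule 1); /a/ → [aː] (rule 1); /i/ → [iː] (rule 1); /a/ → [aː] (rule 1); /ɡ/ → [ɣ] (rule 4).
All other segments surface unchanged.

7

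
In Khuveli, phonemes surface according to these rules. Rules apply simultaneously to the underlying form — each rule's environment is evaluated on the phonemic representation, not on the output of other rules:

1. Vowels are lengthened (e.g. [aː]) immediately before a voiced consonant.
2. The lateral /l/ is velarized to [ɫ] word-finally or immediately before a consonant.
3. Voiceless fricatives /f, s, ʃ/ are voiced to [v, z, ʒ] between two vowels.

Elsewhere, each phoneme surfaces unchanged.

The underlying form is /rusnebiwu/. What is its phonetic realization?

[rusneːbiːwu]

/u/ (between /r/ and /s/) fails the environment for rule 1, so it stays [u].
/s/ (between /u/ and /n/): rule 3 targets it, but not between two vowels → unchanged [s].
/e/ (between /n/ and /b/): before a voiced consonant, so rule 1 applies → [eː].
Rule 1 applies to /i/ (between /b/ and /w/: before a voiced consonant) → [iː].
/u/ (word-final) is in the target of rule 1 but the environment (before a voiced consonant) is not met → [u].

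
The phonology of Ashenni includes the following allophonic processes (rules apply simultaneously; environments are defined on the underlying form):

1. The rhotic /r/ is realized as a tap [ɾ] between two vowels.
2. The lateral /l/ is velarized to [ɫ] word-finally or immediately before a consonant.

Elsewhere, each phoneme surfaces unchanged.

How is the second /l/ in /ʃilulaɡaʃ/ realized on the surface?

[l]

/l/ (between /u/ and /a/) fails the environment for rule 2, so it stays [l].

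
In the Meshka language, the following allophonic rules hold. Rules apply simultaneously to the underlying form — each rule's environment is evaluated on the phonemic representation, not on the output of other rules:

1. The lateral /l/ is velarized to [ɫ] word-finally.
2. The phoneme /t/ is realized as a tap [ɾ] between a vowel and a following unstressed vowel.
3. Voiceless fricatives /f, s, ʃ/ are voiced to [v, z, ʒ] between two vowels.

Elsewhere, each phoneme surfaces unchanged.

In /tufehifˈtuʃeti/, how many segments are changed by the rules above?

Segments that undergo a rule: /f/ → [v] (rule 3); /ʃ/ → [ʒ] (rule 3); /t/ → [ɾ] (rule 2).
All other segments surface unchanged.

3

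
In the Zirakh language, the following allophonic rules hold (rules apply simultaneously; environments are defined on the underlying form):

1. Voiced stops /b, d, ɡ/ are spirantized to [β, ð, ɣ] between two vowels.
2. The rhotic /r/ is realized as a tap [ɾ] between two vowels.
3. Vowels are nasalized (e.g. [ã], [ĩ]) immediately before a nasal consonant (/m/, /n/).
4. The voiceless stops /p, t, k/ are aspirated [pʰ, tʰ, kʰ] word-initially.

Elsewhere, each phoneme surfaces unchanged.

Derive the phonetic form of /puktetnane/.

/p/ (word-initial) occurs word-initially → [pʰ] by rule 4.
/u/ (between /p/ and /k/) fails the environment for rule 3, so it stays [u].
/k/ (between /u/ and /t/) fails the environment for rule 4, so it stays [k].
/t/ — between /k/ and /e/; rule 4 does not apply here → [t].
/e/ (between /t/ and /t/) is in the target of rule 3 but the environment (before a nasal consonant) is not met → [e].
/t/ (between /e/ and /n/) fails the environment for rule 4, so it stays [t].
/n/ (between /t/ and /a/) is unaffected → [n].
/a/ (between /n/ and /n/) occurs before a nasal consonant → [ã] by rule 3.
/n/ (between /a/ and /e/) is unaffected → [n].
/e/ (word-final): rule 3 targets it, but not before a nasal consonant → unchanged [e].

[pʰuktetnãne]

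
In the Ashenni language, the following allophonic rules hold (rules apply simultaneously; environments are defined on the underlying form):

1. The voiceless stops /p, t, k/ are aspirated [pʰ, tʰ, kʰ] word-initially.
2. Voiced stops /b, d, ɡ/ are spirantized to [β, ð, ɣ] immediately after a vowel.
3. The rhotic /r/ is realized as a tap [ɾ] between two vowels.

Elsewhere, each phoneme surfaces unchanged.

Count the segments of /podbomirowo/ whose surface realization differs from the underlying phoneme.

Segments that undergo a rule: /p/ → [pʰ] (rule 1); /d/ → [ð] (rule 2); /r/ → [ɾ] (rule 3).
All other segments surface unchanged.

3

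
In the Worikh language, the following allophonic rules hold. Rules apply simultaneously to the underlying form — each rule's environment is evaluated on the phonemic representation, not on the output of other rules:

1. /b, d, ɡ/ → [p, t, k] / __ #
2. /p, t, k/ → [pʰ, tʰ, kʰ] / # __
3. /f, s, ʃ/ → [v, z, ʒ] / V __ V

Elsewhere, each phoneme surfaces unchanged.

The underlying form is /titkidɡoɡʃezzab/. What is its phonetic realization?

/t/ (word-initial) occurs word-initially → [tʰ] by rule 2.
/i/ — not in any rule's target class → [i].
/t/ (between /i/ and /k/) fails the environment for rule 2, so it stays [t].
/k/ — between /t/ and /i/; rule 2 does not apply here → [k].
/i/ (between /k/ and /d/): no rule targets it → [i].
/d/ (between /i/ and /ɡ/) is in the target of rule 1 but the environment (word-finally) is not met → [d].
/ɡ/ — between /d/ and /o/; rule 1 does not apply here → [ɡ].
/o/ (between /ɡ/ and /ɡ/): no rule targets it → [o].
/ɡ/ (between /o/ and /ʃ/) is in the target of rule 1 but the environment (word-finally) is not met → [ɡ].
/ʃ/ — between /ɡ/ and /e/; rule 3 does not apply here → [ʃ].
/e/ — not in any rule's target class → [e].
/z/ stays [z].
/z/ (between /z/ and /a/) is unaffected → [z].
/a/ (between /z/ and /b/) is unaffected → [a].
/b/ meets the environment for rule 1 (word-finally) → [p].

[tʰitkidɡoɡʃezzap]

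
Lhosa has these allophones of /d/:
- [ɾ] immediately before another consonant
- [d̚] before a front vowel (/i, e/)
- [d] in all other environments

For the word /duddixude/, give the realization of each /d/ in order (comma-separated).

[d], [ɾ], [d̚], [d̚]

Occurrence 1 (position 1): no conditioning environment matches → elsewhere allophone [d].
Occurrence 2 (position 3): immediately before another consonant → [ɾ].
Occurrence 3 (position 4): before a front vowel (/i, e/) → [d̚].
Occurrence 4 (position 8): before a front vowel (/i, e/) → [d̚].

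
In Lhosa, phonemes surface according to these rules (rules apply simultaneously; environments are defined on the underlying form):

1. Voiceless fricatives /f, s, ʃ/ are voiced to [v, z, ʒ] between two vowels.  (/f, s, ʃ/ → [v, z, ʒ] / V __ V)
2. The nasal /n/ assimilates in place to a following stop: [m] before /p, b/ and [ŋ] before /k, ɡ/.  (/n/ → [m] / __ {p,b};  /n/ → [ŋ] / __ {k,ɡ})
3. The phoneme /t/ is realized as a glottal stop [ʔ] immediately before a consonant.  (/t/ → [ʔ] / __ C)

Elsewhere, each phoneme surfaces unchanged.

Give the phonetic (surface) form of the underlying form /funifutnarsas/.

[funivuʔnarsas]

/f/ (word-initial) fails the environment for rule 1, so it stays [f].
/u/ — not in any rule's target class → [u].
/n/ (between /u/ and /i/) is in the target of rule 2 but the environment (before a labial or velar stop) is not met → [n].
/i/ — not in any rule's target class → [i].
/f/ meets the environment for rule 1 (between two vowels) → [v].
/u/ — not in any rule's target class → [u].
Rule 3 applies to /t/ (between /u/ and /n/: immediately before a consonant) → [ʔ].
/n/ (between /t/ and /a/): rule 2 targets it, but not before a labial or velar stop → unchanged [n].
/a/ stays [a].
/r/ (between /a/ and /s/) is unaffected → [r].
/s/ — between /r/ and /a/; rule 1 does not apply here → [s].
/a/ stays [a].
/s/ (word-final) fails the environment for rule 1, so it stays [s].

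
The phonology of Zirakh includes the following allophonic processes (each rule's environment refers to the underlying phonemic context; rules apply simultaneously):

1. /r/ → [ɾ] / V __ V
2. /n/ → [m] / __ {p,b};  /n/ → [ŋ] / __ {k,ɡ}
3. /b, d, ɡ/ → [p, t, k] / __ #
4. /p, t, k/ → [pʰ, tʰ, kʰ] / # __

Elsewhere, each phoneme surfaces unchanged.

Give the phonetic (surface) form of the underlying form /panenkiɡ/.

/p/ (word-initial) occurs word-initially → [pʰ] by rule 4.
/a/ stays [a].
/n/ — between /a/ and /e/; rule 2 does not apply here → [n].
/e/ (between /n/ and /n/): no rule targets it → [e].
/n/ — between /e/ and /k/, before a labial or velar stop — surfaces as [ŋ] (rule 2).
/k/ (between /n/ and /i/) is in the target of rule 4 but the environment (word-initially) is not met → [k].
/i/ — not in any rule's target class → [i].
/ɡ/ (word-final) occurs word-finally → [k] by rule 3.

[pʰaneŋkik]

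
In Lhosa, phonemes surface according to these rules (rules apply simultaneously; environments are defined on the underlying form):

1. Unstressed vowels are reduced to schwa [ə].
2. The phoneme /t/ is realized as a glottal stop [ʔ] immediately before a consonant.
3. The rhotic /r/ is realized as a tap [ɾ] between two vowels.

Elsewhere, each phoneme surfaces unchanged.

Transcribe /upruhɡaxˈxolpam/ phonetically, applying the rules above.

Rule 1 applies to /u/ (word-initial: in an unstressed syllable) → [ə].
/p/ stays [p].
/r/ (between /p/ and /u/) fails the environment for rule 3, so it stays [r].
/u/ (between /r/ and /h/) occurs in an unstressed syllable → [ə] by rule 1.
/h/ — not in any rule's target class → [h].
/ɡ/ (between /h/ and /a/): no rule targets it → [ɡ].
Rule 1 applies to /a/ (between /ɡ/ and /x/: in an unstressed syllable) → [ə].
/x/ — not in any rule's target class → [x].
/x/ (between /x/ and /o/): no rule targets it → [x].
/o/ (between /x/ and /l/) fails the environment for rule 1, so it stays [o].
/l/ (between /o/ and /p/) is unaffected → [l].
/p/ (between /l/ and /a/): no rule targets it → [p].
/a/ (between /p/ and /m/): in an unstressed syllable, so rule 1 applies → [ə].
/m/ — not in any rule's target class → [m].

[əprəhɡəxˈxolpəm]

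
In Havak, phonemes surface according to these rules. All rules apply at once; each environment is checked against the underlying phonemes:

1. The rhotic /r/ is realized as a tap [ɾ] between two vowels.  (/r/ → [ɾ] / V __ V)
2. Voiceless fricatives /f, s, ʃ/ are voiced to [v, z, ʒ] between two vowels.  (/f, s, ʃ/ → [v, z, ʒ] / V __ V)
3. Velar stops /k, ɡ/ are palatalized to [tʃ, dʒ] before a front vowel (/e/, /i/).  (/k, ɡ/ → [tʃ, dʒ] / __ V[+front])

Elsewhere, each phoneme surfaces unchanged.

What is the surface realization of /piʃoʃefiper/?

[piʒoʒeviper]

/p/ — not in any rule's target class → [p].
/i/ — not in any rule's target class → [i].
/ʃ/ (between /i/ and /o/) occurs between two vowels → [ʒ] by rule 2.
/o/ — not in any rule's target class → [o].
/ʃ/ — between /o/ and /e/, between two vowels — surfaces as [ʒ] (rule 2).
/e/ stays [e].
Rule 2 applies to /f/ (between /e/ and /i/: between two vowels) → [v].
/i/ stays [i].
/p/ — not in any rule's target class → [p].
/e/ — not in any rule's target class → [e].
/r/ — word-final; rule 1 does not apply here → [r].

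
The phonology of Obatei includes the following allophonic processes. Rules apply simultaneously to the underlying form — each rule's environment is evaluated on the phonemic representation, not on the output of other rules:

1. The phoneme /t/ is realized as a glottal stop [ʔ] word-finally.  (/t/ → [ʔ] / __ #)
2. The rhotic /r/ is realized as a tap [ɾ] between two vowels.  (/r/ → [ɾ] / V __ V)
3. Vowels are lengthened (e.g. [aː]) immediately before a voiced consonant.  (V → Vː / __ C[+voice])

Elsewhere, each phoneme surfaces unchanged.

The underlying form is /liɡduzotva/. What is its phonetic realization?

/l/ (word-initial) is unaffected → [l].
/i/ (between /l/ and /ɡ/) occurs before a voiced consonant → [iː] by rule 3.
/ɡ/ (between /i/ and /d/): no rule targets it → [ɡ].
/d/ (between /ɡ/ and /u/): no rule targets it → [d].
/u/ (between /d/ and /z/) occurs before a voiced consonant → [uː] by rule 3.
/z/ stays [z].
/o/ (between /z/ and /t/) is in the target of rule 3 but the environment (before a voiced consonant) is not met → [o].
/t/ (between /o/ and /v/): rule 1 targets it, but not word-finally → unchanged [t].
/v/ (between /t/ and /a/): no rule targets it → [v].
/a/ (word-final): rule 3 targets it, but not before a voiced consonant → unchanged [a].

[liːɡduːzotva]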